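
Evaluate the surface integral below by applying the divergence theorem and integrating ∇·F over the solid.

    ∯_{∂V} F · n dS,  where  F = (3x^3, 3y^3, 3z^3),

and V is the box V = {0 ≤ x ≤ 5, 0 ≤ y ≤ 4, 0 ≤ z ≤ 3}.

By the divergence theorem,

    ∯_{∂V} F · n dS = ∭_V (∇ · F) dV.

Compute the divergence:
    ∇ · F = ∂F_x/∂x + ∂F_y/∂y + ∂F_z/∂z = 9x^2 + 9y^2 + 9z^2.

V is a rectangular box, so dV = dx dy dz with 0 ≤ x ≤ 5, 0 ≤ y ≤ 4, 0 ≤ z ≤ 3.

Integrate (9x^2 + 9y^2 + 9z^2) over V as an iterated integral:

    ∭_V (∇·F) dV = ∫_0^{5} ∫_0^{4} ∫_0^{3} (9x^2 + 9y^2 + 9z^2) dz dy dx.

Inner (z from 0 to 3): 27x^2 + 27y^2 + 81.
Middle (y from 0 to 4): 108x^2 + 900.
Outer (x from 0 to 5): 9000.

Therefore ∯_{∂V} F · n dS = 9000.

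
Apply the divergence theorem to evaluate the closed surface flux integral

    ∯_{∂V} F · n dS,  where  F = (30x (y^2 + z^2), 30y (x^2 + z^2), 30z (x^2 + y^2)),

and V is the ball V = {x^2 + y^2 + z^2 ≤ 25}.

By the divergence theorem,

    ∯_{∂V} F · n dS = ∭_V (∇ · F) dV.

Compute the divergence:
    ∇ · F = ∂F_x/∂x + ∂F_y/∂y + ∂F_z/∂z = 30y^2 + 30z^2 + 30x^2 + 30z^2 + 30x^2 + 30y^2 = 60x^2 + 60y^2 + 60z^2.

In spherical coordinates, x = ρ sin(φ) cos(θ), y = ρ sin(φ) sin(θ), z = ρ cos(φ), dV = ρ^2 sin(φ) dρ dφ dθ, with 0 ≤ ρ ≤ 5, 0 ≤ φ ≤ π, 0 ≤ θ ≤ 2π.

The integrand, after substitution and multiplying by the volume element, becomes (60ρ^2) · ρ^2 sin(φ), so

    ∭_V (∇·F) dV = ∫_0^{2π} ∫_0^{π} ∫_0^{5} (60ρ^2) · ρ^2 sin(φ) dρ dφ dθ.

Inner (ρ from 0 to 5): 37500sin(φ).
Middle (φ from 0 to π): 75000.
Outer (θ from 0 to 2π): 150000π.

Therefore ∯_{∂V} F · n dS = 150000π.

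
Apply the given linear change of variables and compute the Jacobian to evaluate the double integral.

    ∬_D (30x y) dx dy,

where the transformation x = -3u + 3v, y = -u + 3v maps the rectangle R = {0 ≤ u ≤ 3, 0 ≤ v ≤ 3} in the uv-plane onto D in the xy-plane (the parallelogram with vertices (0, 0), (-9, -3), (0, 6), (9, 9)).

Compute the Jacobian determinant of (x, y) with respect to (u, v):

    ∂(x,y)/∂(u,v) = | -3  3 | = (-3)(3) - (3)(-1) = -6.
                   | -1  3 |

Its absolute value is |J| = 6 (the area scaling factor).

Substituting x = -3u + 3v, y = -u + 3v into the integrand,

    30x y → 90u^2 - 360u v + 270v^2,

so the integral becomes

    ∬_R (90u^2 - 360u v + 270v^2) · |J| du dv = ∫_0^3 ∫_0^3 (540u^2 - 2160u v + 1620v^2) dv du.

Inner (v): 1620u^2 - 9720u + 14580.
Outer (u): 14580.

Therefore ∬_D (30x y) dx dy = 14580.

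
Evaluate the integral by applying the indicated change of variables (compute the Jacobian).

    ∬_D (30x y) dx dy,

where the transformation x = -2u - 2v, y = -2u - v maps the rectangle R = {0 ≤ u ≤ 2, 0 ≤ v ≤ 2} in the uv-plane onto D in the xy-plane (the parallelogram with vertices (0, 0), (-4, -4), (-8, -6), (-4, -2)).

Compute the Jacobian determinant of (x, y) with respect to (u, v):

    ∂(x,y)/∂(u,v) = | -2  -2 | = (-2)(-1) - (-2)(-2) = -2.
                   | -2  -1 |

Its absolute value is |J| = 2 (the area scaling factor).

Substituting x = -2u - 2v, y = -2u - v into the integrand,

    30x y → 120u^2 + 180u v + 60v^2,

so the integral becomes

    ∬_R (120u^2 + 180u v + 60v^2) · |J| du dv = ∫_0^2 ∫_0^2 (240u^2 + 360u v + 120v^2) dv du.

Inner (v): 480u^2 + 720u + 320.
Outer (u): 3360.

Therefore ∬_D (30x y) dx dy = 3360.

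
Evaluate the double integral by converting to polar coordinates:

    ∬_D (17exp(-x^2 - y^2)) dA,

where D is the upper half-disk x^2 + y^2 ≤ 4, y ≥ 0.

The region D is 0 ≤ r ≤ 2, 0 ≤ θ ≤ π in polar coordinates, where x = r cos(θ), y = r sin(θ), and dA = r dr dθ.

Under the substitution, the integrand becomes 17exp(-r^2), so

    ∬_D (17exp(-x^2 - y^2)) dA = ∫_{0}^{π} ∫_{0}^{2} (17exp(-r^2)) · r dr dθ.

Inner integral (in r): ∫_{0}^{2} (17exp(-r^2)) · r dr = 17/2 - 17exp(-4)/2.

Outer integral (in θ): ∫_{0}^{π} (17/2 - 17exp(-4)/2) dθ = -17π (1 - exp(4))exp(-4)/2.

Therefore ∬_D (17exp(-x^2 - y^2)) dA = -17π (1 - exp(4))exp(-4)/2.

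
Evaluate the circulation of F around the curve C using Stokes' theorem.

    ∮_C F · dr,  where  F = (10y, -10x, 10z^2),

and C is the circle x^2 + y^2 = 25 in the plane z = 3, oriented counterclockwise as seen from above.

Let S be the flat disk x^2 + y^2 ≤ 25 in the plane z = 3, with upward unit normal n̂ = ẑ. By Stokes' theorem,

    ∮_C F · dr = ∬_S (∇ × F) · n̂ dS = ∬_D (curl F)_z dA,

where D is the disk x^2 + y^2 ≤ 25.

Compute the curl of F = (10y, -10x, 10z^2):
    (∇ × F)_x = ∂F_z/∂y - ∂F_y/∂z = 0,
    (∇ × F)_y = ∂F_x/∂z - ∂F_z/∂x = 0,
    (∇ × F)_z = ∂F_y/∂x - ∂F_x/∂y = -20.

On z = 3, (curl F)_z = -20.

Convert to polar (x = r cos θ, y = r sin θ, dA = r dr dθ); the integrand becomes -20, so

    ∬_D (curl F)_z dA = ∫_0^{2π} ∫_0^{5} (-20) · r dr dθ.

Inner (r from 0 to 5): -250.
Outer (θ from 0 to 2π): -500π.

Therefore ∮_C F · dr = -500π.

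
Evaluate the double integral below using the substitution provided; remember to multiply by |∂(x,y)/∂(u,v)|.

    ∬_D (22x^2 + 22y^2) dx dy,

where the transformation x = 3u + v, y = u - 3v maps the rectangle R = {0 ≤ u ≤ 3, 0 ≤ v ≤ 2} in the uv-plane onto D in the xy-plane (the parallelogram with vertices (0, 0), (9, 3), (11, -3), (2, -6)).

Compute the Jacobian determinant of (x, y) with respect to (u, v):

    ∂(x,y)/∂(u,v) = | 3  1 | = (3)(-3) - (1)(1) = -10.
                   | 1  -3 |

Its absolute value is |J| = 10 (the area scaling factor).

Substituting x = 3u + v, y = u - 3v into the integrand,

    22x^2 + 22y^2 → 220u^2 + 220v^2,

so the integral becomes

    ∬_R (220u^2 + 220v^2) · |J| du dv = ∫_0^3 ∫_0^2 (2200u^2 + 2200v^2) dv du.

Inner (v): 4400u^2 + 17600/3.
Outer (u): 57200.

Therefore ∬_D (22x^2 + 22y^2) dx dy = 57200.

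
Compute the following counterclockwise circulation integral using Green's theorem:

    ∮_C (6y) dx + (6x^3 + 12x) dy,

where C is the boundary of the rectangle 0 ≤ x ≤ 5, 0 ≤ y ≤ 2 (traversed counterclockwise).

Green's theorem converts the closed line integral into a double integral over the enclosed region D:

    ∮_C P dx + Q dy = ∬_D (∂Q/∂x - ∂P/∂y) dA.

Here P = 6y, Q = 6x^3 + 12x, so

    ∂Q/∂x = 18x^2 + 12,    ∂P/∂y = 6,
    ∂Q/∂x - ∂P/∂y = 18x^2 + 6.

D is the region 0 ≤ x ≤ 5, 0 ≤ y ≤ 2. Evaluating the double integral:

    ∬_D (18x^2 + 6) dA = ∫_0^{5} ∫_0^{2} (18x^2 + 6) dy dx.

Inner (y from 0 to 2): 36x^2 + 12.
Outer (x from 0 to 5): 1560.

Therefore ∮_C P dx + Q dy = 1560.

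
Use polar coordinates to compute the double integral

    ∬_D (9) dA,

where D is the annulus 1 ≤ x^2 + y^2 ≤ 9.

The region D is 1 ≤ r ≤ 3, 0 ≤ θ ≤ 2π in polar coordinates, where x = r cos(θ), y = r sin(θ), and dA = r dr dθ.

Under the substitution, the integrand becomes 9, so

    ∬_D (9) dA = ∫_{0}^{2π} ∫_{1}^{3} (9) · r dr dθ.

Inner integral (in r): ∫_{1}^{3} (9) · r dr = 36.

Outer integral (in θ): ∫_{0}^{2π} (36) dθ = 72π.

Therefore ∬_D (9) dA = 72π.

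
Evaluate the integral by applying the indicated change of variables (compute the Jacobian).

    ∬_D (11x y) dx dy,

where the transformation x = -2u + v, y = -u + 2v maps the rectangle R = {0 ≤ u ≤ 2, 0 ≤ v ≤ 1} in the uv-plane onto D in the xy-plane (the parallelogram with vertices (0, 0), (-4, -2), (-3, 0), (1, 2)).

Compute the Jacobian determinant of (x, y) with respect to (u, v):

    ∂(x,y)/∂(u,v) = | -2  1 | = (-2)(2) - (1)(-1) = -3.
                   | -1  2 |

Its absolute value is |J| = 3 (the area scaling factor).

Substituting x = -2u + v, y = -u + 2v into the integrand,

    11x y → 22u^2 - 55u v + 22v^2,

so the integral becomes

    ∬_R (22u^2 - 55u v + 22v^2) · |J| du dv = ∫_0^2 ∫_0^1 (66u^2 - 165u v + 66v^2) dv du.

Inner (v): 66u^2 - 165u/2 + 22.
Outer (u): 55.

Therefore ∬_D (11x y) dx dy = 55.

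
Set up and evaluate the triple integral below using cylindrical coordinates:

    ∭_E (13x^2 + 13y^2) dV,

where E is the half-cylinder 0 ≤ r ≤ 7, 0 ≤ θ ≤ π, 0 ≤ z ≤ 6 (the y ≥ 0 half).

In cylindrical coordinates, x = r cos(θ), y = r sin(θ), z = z, and dV = r dr dθ dz.

The integrand becomes 13r^2, so

    ∭_E (13x^2 + 13y^2) dV = ∫_{0}^{π} ∫_{0}^{7} ∫_{0}^{6} (13r^2) · r dz dr dθ.

Inner (z): 78r^3.
Middle (r from 0 to 7): 93639/2.
Outer (θ): 93639π/2.

Therefore the triple integral equals 93639π/2.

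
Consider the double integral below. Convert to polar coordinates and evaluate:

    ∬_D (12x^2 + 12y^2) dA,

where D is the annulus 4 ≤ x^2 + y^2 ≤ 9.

The region D is 2 ≤ r ≤ 3, 0 ≤ θ ≤ 2π in polar coordinates, where x = r cos(θ), y = r sin(θ), and dA = r dr dθ.

Under the substitution, the integrand becomes 12r^2, so

    ∬_D (12x^2 + 12y^2) dA = ∫_{0}^{2π} ∫_{2}^{3} (12r^2) · r dr dθ.

Inner integral (in r): ∫_{2}^{3} (12r^2) · r dr = 195.

Outer integral (in θ): ∫_{0}^{2π} (195) dθ = 390π.

Therefore ∬_D (12x^2 + 12y^2) dA = 390π.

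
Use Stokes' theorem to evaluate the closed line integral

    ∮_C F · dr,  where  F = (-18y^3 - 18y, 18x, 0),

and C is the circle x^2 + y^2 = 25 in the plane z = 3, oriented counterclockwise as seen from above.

Let S be the flat disk x^2 + y^2 ≤ 25 in the plane z = 3, with upward unit normal n̂ = ẑ. By Stokes' theorem,

    ∮_C F · dr = ∬_S (∇ × F) · n̂ dS = ∬_D (curl F)_z dA,

where D is the disk x^2 + y^2 ≤ 25.

Compute the curl of F = (-18y^3 - 18y, 18x, 0):
    (∇ × F)_x = ∂F_z/∂y - ∂F_y/∂z = 0,
    (∇ × F)_y = ∂F_x/∂z - ∂F_z/∂x = 0,
    (∇ × F)_z = ∂F_y/∂x - ∂F_x/∂y = 54y^2 + 36.

On z = 3, (curl F)_z = 54y^2 + 36.

Convert to polar (x = r cos θ, y = r sin θ, dA = r dr dθ); the integrand becomes 54r^2sin(θ)^2 + 36, so

    ∬_D (curl F)_z dA = ∫_0^{2π} ∫_0^{5} (54r^2sin(θ)^2 + 36) · r dr dθ.

Inner (r from 0 to 5): 16875sin(θ)^2/2 + 450.
Outer (θ from 0 to 2π): 18675π/2.

Therefore ∮_C F · dr = 18675π/2.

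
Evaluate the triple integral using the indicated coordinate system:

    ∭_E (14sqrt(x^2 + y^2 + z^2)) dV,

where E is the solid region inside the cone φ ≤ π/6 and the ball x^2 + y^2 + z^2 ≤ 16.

In spherical coordinates, x = ρ sin(φ) cos(θ), y = ρ sin(φ) sin(θ), z = ρ cos(φ), and dV = ρ^2 sin(φ) dρ dφ dθ.

The integrand becomes 14ρ, so

    ∭_E (14sqrt(x^2 + y^2 + z^2)) dV = ∫_{0}^{2π} ∫_{0}^{π/6} ∫_{0}^{4} (14ρ) · ρ^2 sin(φ) dρ dφ dθ.

Inner (ρ): 896sin(φ).
Middle (φ): 896 - 448sqrt(3).
Outer (θ): 896π (2 - sqrt(3)).

Therefore the triple integral equals 896π (2 - sqrt(3)).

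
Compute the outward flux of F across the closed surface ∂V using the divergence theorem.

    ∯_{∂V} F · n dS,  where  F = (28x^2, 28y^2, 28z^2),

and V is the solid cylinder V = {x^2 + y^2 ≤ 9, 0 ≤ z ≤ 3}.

By the divergence theorem,

    ∯_{∂V} F · n dS = ∭_V (∇ · F) dV.

Compute the divergence:
    ∇ · F = ∂F_x/∂x + ∂F_y/∂y + ∂F_z/∂z = 56x + 56y + 56z.

In cylindrical coordinates, x = r cos(θ), y = r sin(θ), z = z, dV = r dr dθ dz, with 0 ≤ r ≤ 3, 0 ≤ θ ≤ 2π, 0 ≤ z ≤ 3.

The integrand, after substitution and multiplying by the volume element, becomes (56sqrt(2)r sin(θ + π/4) + 56z) · r, so

    ∭_V (∇·F) dV = ∫_0^{2π} ∫_0^{3} ∫_0^{3} (56sqrt(2)r sin(θ + π/4) + 56z) · r dz dr dθ.

Inner (z from 0 to 3): 84r (2sqrt(2)r sin(θ + π/4) + 3).
Middle (r from 0 to 3): 1512sqrt(2)sin(θ + π/4) + 1134.
Outer (θ from 0 to 2π): 2268π.

Therefore ∯_{∂V} F · n dS = 2268π.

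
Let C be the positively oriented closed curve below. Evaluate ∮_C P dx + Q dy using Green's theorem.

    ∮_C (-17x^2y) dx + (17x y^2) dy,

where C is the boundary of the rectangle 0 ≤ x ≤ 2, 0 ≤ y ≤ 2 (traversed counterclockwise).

Green's theorem converts the closed line integral into a double integral over the enclosed region D:

    ∮_C P dx + Q dy = ∬_D (∂Q/∂x - ∂P/∂y) dA.

Here P = -17x^2y, Q = 17x y^2, so

    ∂Q/∂x = 17y^2,    ∂P/∂y = -17x^2,
    ∂Q/∂x - ∂P/∂y = 17x^2 + 17y^2.

D is the region 0 ≤ x ≤ 2, 0 ≤ y ≤ 2. Evaluating the double integral:

    ∬_D (17x^2 + 17y^2) dA = ∫_0^{2} ∫_0^{2} (17x^2 + 17y^2) dy dx.

Inner (y from 0 to 2): 34x^2 + 136/3.
Outer (x from 0 to 2): 544/3.

Therefore ∮_C P dx + Q dy = 544/3.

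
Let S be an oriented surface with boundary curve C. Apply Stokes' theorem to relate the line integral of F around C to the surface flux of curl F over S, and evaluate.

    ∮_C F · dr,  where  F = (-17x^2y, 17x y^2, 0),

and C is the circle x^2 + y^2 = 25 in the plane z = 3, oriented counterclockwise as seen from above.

Let S be the flat disk x^2 + y^2 ≤ 25 in the plane z = 3, with upward unit normal n̂ = ẑ. By Stokes' theorem,

    ∮_C F · dr = ∬_S (∇ × F) · n̂ dS = ∬_D (curl F)_z dA,

where D is the disk x^2 + y^2 ≤ 25.

Compute the curl of F = (-17x^2y, 17x y^2, 0):
    (∇ × F)_x = ∂F_z/∂y - ∂F_y/∂z = 0,
    (∇ × F)_y = ∂F_x/∂z - ∂F_z/∂x = 0,
    (∇ × F)_z = ∂F_y/∂x - ∂F_x/∂y = 17x^2 + 17y^2.

On z = 3, (curl F)_z = 17x^2 + 17y^2.

Convert to polar (x = r cos θ, y = r sin θ, dA = r dr dθ); the integrand becomes 17r^2, so

    ∬_D (curl F)_z dA = ∫_0^{2π} ∫_0^{5} (17r^2) · r dr dθ.

Inner (r from 0 to 5): 10625/4.
Outer (θ from 0 to 2π): 10625π/2.

Therefore ∮_C F · dr = 10625π/2.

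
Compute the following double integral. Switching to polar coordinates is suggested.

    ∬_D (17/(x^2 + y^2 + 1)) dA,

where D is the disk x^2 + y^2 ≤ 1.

The region D is 0 ≤ r ≤ 1, 0 ≤ θ ≤ 2π in polar coordinates, where x = r cos(θ), y = r sin(θ), and dA = r dr dθ.

Under the substitution, the integrand becomes 17/(r^2 + 1), so

    ∬_D (17/(x^2 + y^2 + 1)) dA = ∫_{0}^{2π} ∫_{0}^{1} (17/(r^2 + 1)) · r dr dθ.

Inner integral (in r): ∫_{0}^{1} (17/(r^2 + 1)) · r dr = 17log(2)/2.

Outer integral (in θ): ∫_{0}^{2π} (17log(2)/2) dθ = 17π log(2).

Therefore ∬_D (17/(x^2 + y^2 + 1)) dA = 17π log(2).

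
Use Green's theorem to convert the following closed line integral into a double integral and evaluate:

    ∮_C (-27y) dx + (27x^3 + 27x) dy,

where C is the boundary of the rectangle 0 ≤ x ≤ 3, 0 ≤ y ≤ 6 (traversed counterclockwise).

Green's theorem converts the closed line integral into a double integral over the enclosed region D:

    ∮_C P dx + Q dy = ∬_D (∂Q/∂x - ∂P/∂y) dA.

Here P = -27y, Q = 27x^3 + 27x, so

    ∂Q/∂x = 81x^2 + 27,    ∂P/∂y = -27,
    ∂Q/∂x - ∂P/∂y = 81x^2 + 54.

D is the region 0 ≤ x ≤ 3, 0 ≤ y ≤ 6. Evaluating the double integral:

    ∬_D (81x^2 + 54) dA = ∫_0^{3} ∫_0^{6} (81x^2 + 54) dy dx.

Inner (y from 0 to 6): 486x^2 + 324.
Outer (x from 0 to 3): 5346.

Therefore ∮_C P dx + Q dy = 5346.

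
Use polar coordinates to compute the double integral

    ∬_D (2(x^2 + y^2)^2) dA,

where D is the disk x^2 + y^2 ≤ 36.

The region D is 0 ≤ r ≤ 6, 0 ≤ θ ≤ 2π in polar coordinates, where x = r cos(θ), y = r sin(θ), and dA = r dr dθ.

Under the substitution, the integrand becomes 2r^4, so

    ∬_D (2(x^2 + y^2)^2) dA = ∫_{0}^{2π} ∫_{0}^{6} (2r^4) · r dr dθ.

Inner integral (in r): ∫_{0}^{6} (2r^4) · r dr = 15552.

Outer integral (in θ): ∫_{0}^{2π} (15552) dθ = 31104π.

Therefore ∬_D (2(x^2 + y^2)^2) dA = 31104π.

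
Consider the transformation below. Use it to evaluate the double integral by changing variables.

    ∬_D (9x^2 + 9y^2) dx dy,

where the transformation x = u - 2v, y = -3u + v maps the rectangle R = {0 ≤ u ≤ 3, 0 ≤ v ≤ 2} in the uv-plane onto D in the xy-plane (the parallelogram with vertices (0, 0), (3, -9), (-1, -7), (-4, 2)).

Compute the Jacobian determinant of (x, y) with respect to (u, v):

    ∂(x,y)/∂(u,v) = | 1  -2 | = (1)(1) - (-2)(-3) = -5.
                   | -3  1 |

Its absolute value is |J| = 5 (the area scaling factor).

Substituting x = u - 2v, y = -3u + v into the integrand,

    9x^2 + 9y^2 → 90u^2 - 90u v + 45v^2,

so the integral becomes

    ∬_R (90u^2 - 90u v + 45v^2) · |J| du dv = ∫_0^3 ∫_0^2 (450u^2 - 450u v + 225v^2) dv du.

Inner (v): 900u^2 - 900u + 600.
Outer (u): 5850.

Therefore ∬_D (9x^2 + 9y^2) dx dy = 5850.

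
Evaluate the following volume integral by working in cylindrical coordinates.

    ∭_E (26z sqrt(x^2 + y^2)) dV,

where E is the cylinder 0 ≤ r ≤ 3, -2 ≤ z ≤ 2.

In cylindrical coordinates, x = r cos(θ), y = r sin(θ), z = z, and dV = r dr dθ dz.

The integrand becomes 26r z, so

    ∭_E (26z sqrt(x^2 + y^2)) dV = ∫_{0}^{2π} ∫_{0}^{3} ∫_{-2}^{2} (26r z) · r dz dr dθ.

Inner (z): 0.
Middle (r from 0 to 3): 0.
Outer (θ): 0.

Therefore the triple integral equals 0.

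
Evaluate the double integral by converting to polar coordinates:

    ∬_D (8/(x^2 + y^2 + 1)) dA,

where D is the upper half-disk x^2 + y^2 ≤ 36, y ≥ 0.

The region D is 0 ≤ r ≤ 6, 0 ≤ θ ≤ π in polar coordinates, where x = r cos(θ), y = r sin(θ), and dA = r dr dθ.

Under the substitution, the integrand becomes 8/(r^2 + 1), so

    ∬_D (8/(x^2 + y^2 + 1)) dA = ∫_{0}^{π} ∫_{0}^{6} (8/(r^2 + 1)) · r dr dθ.

Inner integral (in r): ∫_{0}^{6} (8/(r^2 + 1)) · r dr = log(1874161).

Outer integral (in θ): ∫_{0}^{π} (log(1874161)) dθ = log(1874161^π).

Therefore ∬_D (8/(x^2 + y^2 + 1)) dA = log(1874161^π).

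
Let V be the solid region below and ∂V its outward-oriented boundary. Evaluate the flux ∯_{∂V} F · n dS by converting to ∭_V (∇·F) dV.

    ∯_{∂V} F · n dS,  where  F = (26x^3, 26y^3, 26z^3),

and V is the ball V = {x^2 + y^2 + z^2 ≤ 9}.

By the divergence theorem,

    ∯_{∂V} F · n dS = ∭_V (∇ · F) dV.

Compute the divergence:
    ∇ · F = ∂F_x/∂x + ∂F_y/∂y + ∂F_z/∂z = 78x^2 + 78y^2 + 78z^2.

In spherical coordinates, x = ρ sin(φ) cos(θ), y = ρ sin(φ) sin(θ), z = ρ cos(φ), dV = ρ^2 sin(φ) dρ dφ dθ, with 0 ≤ ρ ≤ 3, 0 ≤ φ ≤ π, 0 ≤ θ ≤ 2π.

The integrand, after substitution and multiplying by the volume element, becomes (78ρ^2) · ρ^2 sin(φ), so

    ∭_V (∇·F) dV = ∫_0^{2π} ∫_0^{π} ∫_0^{3} (78ρ^2) · ρ^2 sin(φ) dρ dφ dθ.

Inner (ρ from 0 to 3): 18954sin(φ)/5.
Middle (φ from 0 to π): 37908/5.
Outer (θ from 0 to 2π): 75816π/5.

Therefore ∯_{∂V} F · n dS = 75816π/5.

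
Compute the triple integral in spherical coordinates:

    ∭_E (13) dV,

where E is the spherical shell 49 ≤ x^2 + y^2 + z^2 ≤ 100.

In spherical coordinates, x = ρ sin(φ) cos(θ), y = ρ sin(φ) sin(θ), z = ρ cos(φ), and dV = ρ^2 sin(φ) dρ dφ dθ.

The integrand becomes 13, so

    ∭_E (13) dV = ∫_{0}^{2π} ∫_{0}^{π} ∫_{7}^{10} (13) · ρ^2 sin(φ) dρ dφ dθ.

Inner (ρ): 2847sin(φ).
Middle (φ): 5694.
Outer (θ): 11388π.

Therefore the triple integral equals 11388π.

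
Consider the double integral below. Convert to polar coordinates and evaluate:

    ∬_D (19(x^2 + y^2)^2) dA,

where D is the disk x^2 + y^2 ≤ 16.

The region D is 0 ≤ r ≤ 4, 0 ≤ θ ≤ 2π in polar coordinates, where x = r cos(θ), y = r sin(θ), and dA = r dr dθ.

Under the substitution, the integrand becomes 19r^4, so

    ∬_D (19(x^2 + y^2)^2) dA = ∫_{0}^{2π} ∫_{0}^{4} (19r^4) · r dr dθ.

Inner integral (in r): ∫_{0}^{4} (19r^4) · r dr = 38912/3.

Outer integral (in θ): ∫_{0}^{2π} (38912/3) dθ = 77824π/3.

Therefore ∬_D (19(x^2 + y^2)^2) dA = 77824π/3.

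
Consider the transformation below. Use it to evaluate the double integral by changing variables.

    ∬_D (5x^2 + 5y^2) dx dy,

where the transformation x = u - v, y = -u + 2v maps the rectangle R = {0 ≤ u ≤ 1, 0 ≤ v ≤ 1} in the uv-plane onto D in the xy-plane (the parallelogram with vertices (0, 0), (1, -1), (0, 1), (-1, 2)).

Compute the Jacobian determinant of (x, y) with respect to (u, v):

    ∂(x,y)/∂(u,v) = | 1  -1 | = (1)(2) - (-1)(-1) = 1.
                   | -1  2 |

Its absolute value is |J| = 1 (the area scaling factor).

Substituting x = u - v, y = -u + 2v into the integrand,

    5x^2 + 5y^2 → 10u^2 - 30u v + 25v^2,

so the integral becomes

    ∬_R (10u^2 - 30u v + 25v^2) · |J| du dv = ∫_0^1 ∫_0^1 (10u^2 - 30u v + 25v^2) dv du.

Inner (v): 10u^2 - 15u + 25/3.
Outer (u): 25/6.

Therefore ∬_D (5x^2 + 5y^2) dx dy = 25/6.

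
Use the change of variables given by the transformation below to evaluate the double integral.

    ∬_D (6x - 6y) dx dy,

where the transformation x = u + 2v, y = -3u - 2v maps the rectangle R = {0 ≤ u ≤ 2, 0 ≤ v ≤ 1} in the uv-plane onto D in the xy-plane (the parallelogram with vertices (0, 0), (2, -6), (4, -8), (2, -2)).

Compute the Jacobian determinant of (x, y) with respect to (u, v):

    ∂(x,y)/∂(u,v) = | 1  2 | = (1)(-2) - (2)(-3) = 4.
                   | -3  -2 |

Its absolute value is |J| = 4 (the area scaling factor).

Substituting x = u + 2v, y = -3u - 2v into the integrand,

    6x - 6y → 24u + 24v,

so the integral becomes

    ∬_R (24u + 24v) · |J| du dv = ∫_0^2 ∫_0^1 (96u + 96v) dv du.

Inner (v): 96u + 48.
Outer (u): 288.

Therefore ∬_D (6x - 6y) dx dy = 288.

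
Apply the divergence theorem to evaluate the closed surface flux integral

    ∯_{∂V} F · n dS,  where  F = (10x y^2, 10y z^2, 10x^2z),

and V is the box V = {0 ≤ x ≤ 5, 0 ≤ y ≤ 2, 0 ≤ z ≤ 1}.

By the divergence theorem,

    ∯_{∂V} F · n dS = ∭_V (∇ · F) dV.

Compute the divergence:
    ∇ · F = ∂F_x/∂x + ∂F_y/∂y + ∂F_z/∂z = 10y^2 + 10z^2 + 10x^2 = 10x^2 + 10y^2 + 10z^2.

V is a rectangular box, so dV = dx dy dz with 0 ≤ x ≤ 5, 0 ≤ y ≤ 2, 0 ≤ z ≤ 1.

Integrate (10x^2 + 10y^2 + 10z^2) over V as an iterated integral:

    ∭_V (∇·F) dV = ∫_0^{5} ∫_0^{2} ∫_0^{1} (10x^2 + 10y^2 + 10z^2) dz dy dx.

Inner (z from 0 to 1): 10x^2 + 10y^2 + 10/3.
Middle (y from 0 to 2): 20x^2 + 100/3.
Outer (x from 0 to 5): 1000.

Therefore ∯_{∂V} F · n dS = 1000.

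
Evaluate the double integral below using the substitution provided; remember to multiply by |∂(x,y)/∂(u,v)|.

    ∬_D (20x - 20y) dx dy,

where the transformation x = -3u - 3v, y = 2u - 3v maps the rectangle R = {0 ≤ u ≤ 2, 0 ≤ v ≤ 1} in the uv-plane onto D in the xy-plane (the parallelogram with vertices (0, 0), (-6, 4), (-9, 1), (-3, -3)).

Compute the Jacobian determinant of (x, y) with respect to (u, v):

    ∂(x,y)/∂(u,v) = | -3  -3 | = (-3)(-3) - (-3)(2) = 15.
                   | 2  -3 |

Its absolute value is |J| = 15 (the area scaling factor).

Substituting x = -3u - 3v, y = 2u - 3v into the integrand,

    20x - 20y → -100u,

so the integral becomes

    ∬_R (-100u) · |J| du dv = ∫_0^2 ∫_0^1 (-1500u) dv du.

Inner (v): -1500u.
Outer (u): -3000.

Therefore ∬_D (20x - 20y) dx dy = -3000.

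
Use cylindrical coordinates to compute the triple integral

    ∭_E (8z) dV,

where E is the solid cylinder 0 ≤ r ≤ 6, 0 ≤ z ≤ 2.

In cylindrical coordinates, x = r cos(θ), y = r sin(θ), z = z, and dV = r dr dθ dz.

The integrand becomes 8z, so

    ∭_E (8z) dV = ∫_{0}^{2π} ∫_{0}^{6} ∫_{0}^{2} (8z) · r dz dr dθ.

Inner (z): 16r.
Middle (r from 0 to 6): 288.
Outer (θ): 576π.

Therefore the triple integral equals 576π.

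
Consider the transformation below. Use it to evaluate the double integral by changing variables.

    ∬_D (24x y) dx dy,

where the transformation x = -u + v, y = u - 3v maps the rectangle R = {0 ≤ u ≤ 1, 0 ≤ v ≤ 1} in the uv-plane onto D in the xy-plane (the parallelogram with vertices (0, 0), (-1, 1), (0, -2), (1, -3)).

Compute the Jacobian determinant of (x, y) with respect to (u, v):

    ∂(x,y)/∂(u,v) = | -1  1 | = (-1)(-3) - (1)(1) = 2.
                   | 1  -3 |

Its absolute value is |J| = 2 (the area scaling factor).

Substituting x = -u + v, y = u - 3v into the integrand,

    24x y → -24u^2 + 96u v - 72v^2,

so the integral becomes

    ∬_R (-24u^2 + 96u v - 72v^2) · |J| du dv = ∫_0^1 ∫_0^1 (-48u^2 + 192u v - 144v^2) dv du.

Inner (v): -48u^2 + 96u - 48.
Outer (u): -16.

Therefore ∬_D (24x y) dx dy = -16.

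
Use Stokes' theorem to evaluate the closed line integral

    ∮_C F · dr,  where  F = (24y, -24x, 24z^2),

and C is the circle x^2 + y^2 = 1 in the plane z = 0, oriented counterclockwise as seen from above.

Let S be the flat disk x^2 + y^2 ≤ 1 in the plane z = 0, with upward unit normal n̂ = ẑ. By Stokes' theorem,

    ∮_C F · dr = ∬_S (∇ × F) · n̂ dS = ∬_D (curl F)_z dA,

where D is the disk x^2 + y^2 ≤ 1.

Compute the curl of F = (24y, -24x, 24z^2):
    (∇ × F)_x = ∂F_z/∂y - ∂F_y/∂z = 0,
    (∇ × F)_y = ∂F_x/∂z - ∂F_z/∂x = 0,
    (∇ × F)_z = ∂F_y/∂x - ∂F_x/∂y = -48.

On z = 0, (curl F)_z = -48.

Convert to polar (x = r cos θ, y = r sin θ, dA = r dr dθ); the integrand becomes -48, so

    ∬_D (curl F)_z dA = ∫_0^{2π} ∫_0^{1} (-48) · r dr dθ.

Inner (r from 0 to 1): -24.
Outer (θ from 0 to 2π): -48π.

Therefore ∮_C F · dr = -48π.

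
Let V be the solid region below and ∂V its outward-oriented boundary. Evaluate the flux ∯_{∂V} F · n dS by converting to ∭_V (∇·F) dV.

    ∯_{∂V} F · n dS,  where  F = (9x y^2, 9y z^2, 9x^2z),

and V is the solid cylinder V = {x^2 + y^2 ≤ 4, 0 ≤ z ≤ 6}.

By the divergence theorem,

    ∯_{∂V} F · n dS = ∭_V (∇ · F) dV.

Compute the divergence:
    ∇ · F = ∂F_x/∂x + ∂F_y/∂y + ∂F_z/∂z = 9y^2 + 9z^2 + 9x^2 = 9x^2 + 9y^2 + 9z^2.

In cylindrical coordinates, x = r cos(θ), y = r sin(θ), z = z, dV = r dr dθ dz, with 0 ≤ r ≤ 2, 0 ≤ θ ≤ 2π, 0 ≤ z ≤ 6.

The integrand, after substitution and multiplying by the volume element, becomes (9r^2 + 9z^2) · r, so

    ∭_V (∇·F) dV = ∫_0^{2π} ∫_0^{2} ∫_0^{6} (9r^2 + 9z^2) · r dz dr dθ.

Inner (z from 0 to 6): 54r (r^2 + 12).
Middle (r from 0 to 2): 1512.
Outer (θ from 0 to 2π): 3024π.

Therefore ∯_{∂V} F · n dS = 3024π.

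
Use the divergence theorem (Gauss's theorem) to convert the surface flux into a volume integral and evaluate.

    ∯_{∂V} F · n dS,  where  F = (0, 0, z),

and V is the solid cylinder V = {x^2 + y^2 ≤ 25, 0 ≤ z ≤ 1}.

By the divergence theorem,

    ∯_{∂V} F · n dS = ∭_V (∇ · F) dV.

Compute the divergence:
    ∇ · F = ∂F_x/∂x + ∂F_y/∂y + ∂F_z/∂z = 0 + 0 + 1 = 1.

In cylindrical coordinates, x = r cos(θ), y = r sin(θ), z = z, dV = r dr dθ dz, with 0 ≤ r ≤ 5, 0 ≤ θ ≤ 2π, 0 ≤ z ≤ 1.

The integrand, after substitution and multiplying by the volume element, becomes (1) · r, so

    ∭_V (∇·F) dV = ∫_0^{2π} ∫_0^{5} ∫_0^{1} (1) · r dz dr dθ.

Inner (z from 0 to 1): r.
Middle (r from 0 to 5): 25/2.
Outer (θ from 0 to 2π): 25π.

Therefore ∯_{∂V} F · n dS = 25π.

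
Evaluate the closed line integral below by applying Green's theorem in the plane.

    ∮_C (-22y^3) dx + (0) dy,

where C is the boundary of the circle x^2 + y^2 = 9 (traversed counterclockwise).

Green's theorem converts the closed line integral into a double integral over the enclosed region D:

    ∮_C P dx + Q dy = ∬_D (∂Q/∂x - ∂P/∂y) dA.

Here P = -22y^3, Q = 0, so

    ∂Q/∂x = 0,    ∂P/∂y = -66y^2,
    ∂Q/∂x - ∂P/∂y = 66y^2.

D is the region x^2 + y^2 ≤ 9. Evaluating the double integral:

In polar coordinates (x = r cos θ, y = r sin θ, dA = r dr dθ) the integrand becomes 66r^2sin(θ)^2, so

    ∬_D (66y^2) dA = ∫_0^{2π} ∫_0^{3} (66r^2sin(θ)^2) · r dr dθ.

Inner (r from 0 to 3): 2673sin(θ)^2/2.
Outer (θ from 0 to 2π): 2673π/2.

Therefore ∮_C P dx + Q dy = 2673π/2.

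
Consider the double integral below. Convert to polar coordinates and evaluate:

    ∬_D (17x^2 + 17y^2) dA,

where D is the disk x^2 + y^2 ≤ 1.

The region D is 0 ≤ r ≤ 1, 0 ≤ θ ≤ 2π in polar coordinates, where x = r cos(θ), y = r sin(θ), and dA = r dr dθ.

Under the substitution, the integrand becomes 17r^2, so

    ∬_D (17x^2 + 17y^2) dA = ∫_{0}^{2π} ∫_{0}^{1} (17r^2) · r dr dθ.

Inner integral (in r): ∫_{0}^{1} (17r^2) · r dr = 17/4.

Outer integral (in θ): ∫_{0}^{2π} (17/4) dθ = 17π/2.

Therefore ∬_D (17x^2 + 17y^2) dA = 17π/2.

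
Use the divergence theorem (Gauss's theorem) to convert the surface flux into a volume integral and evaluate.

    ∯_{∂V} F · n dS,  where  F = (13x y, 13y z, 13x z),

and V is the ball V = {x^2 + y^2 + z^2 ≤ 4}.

By the divergence theorem,

    ∯_{∂V} F · n dS = ∭_V (∇ · F) dV.

Compute the divergence:
    ∇ · F = ∂F_x/∂x + ∂F_y/∂y + ∂F_z/∂z = 13y + 13z + 13x = 13x + 13y + 13z.

In spherical coordinates, x = ρ sin(φ) cos(θ), y = ρ sin(φ) sin(θ), z = ρ cos(φ), dV = ρ^2 sin(φ) dρ dφ dθ, with 0 ≤ ρ ≤ 2, 0 ≤ φ ≤ π, 0 ≤ θ ≤ 2π.

The integrand, after substitution and multiplying by the volume element, becomes (13ρ (sqrt(2)sin(φ)sin(θ + π/4) + cos(φ))) · ρ^2 sin(φ), so

    ∭_V (∇·F) dV = ∫_0^{2π} ∫_0^{π} ∫_0^{2} (13ρ (sqrt(2)sin(φ)sin(θ + π/4) + cos(φ))) · ρ^2 sin(φ) dρ dφ dθ.

Inner (ρ from 0 to 2): 52(sqrt(2)sin(φ)sin(θ + π/4) + cos(φ))sin(φ).
Middle (φ from 0 to π): 26sqrt(2)π sin(θ + π/4).
Outer (θ from 0 to 2π): 0.

Therefore ∯_{∂V} F · n dS = 0.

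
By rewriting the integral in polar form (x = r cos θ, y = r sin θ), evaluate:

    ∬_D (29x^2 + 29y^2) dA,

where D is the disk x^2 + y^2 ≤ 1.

The region D is 0 ≤ r ≤ 1, 0 ≤ θ ≤ 2π in polar coordinates, where x = r cos(θ), y = r sin(θ), and dA = r dr dθ.

Under the substitution, the integrand becomes 29r^2, so

    ∬_D (29x^2 + 29y^2) dA = ∫_{0}^{2π} ∫_{0}^{1} (29r^2) · r dr dθ.

Inner integral (in r): ∫_{0}^{1} (29r^2) · r dr = 29/4.

Outer integral (in θ): ∫_{0}^{2π} (29/4) dθ = 29π/2.

Therefore ∬_D (29x^2 + 29y^2) dA = 29π/2.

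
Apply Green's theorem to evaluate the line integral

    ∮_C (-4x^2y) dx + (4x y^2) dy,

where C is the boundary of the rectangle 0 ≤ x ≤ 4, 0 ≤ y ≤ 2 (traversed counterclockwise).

Green's theorem converts the closed line integral into a double integral over the enclosed region D:

    ∮_C P dx + Q dy = ∬_D (∂Q/∂x - ∂P/∂y) dA.

Here P = -4x^2y, Q = 4x y^2, so

    ∂Q/∂x = 4y^2,    ∂P/∂y = -4x^2,
    ∂Q/∂x - ∂P/∂y = 4x^2 + 4y^2.

D is the region 0 ≤ x ≤ 4, 0 ≤ y ≤ 2. Evaluating the double integral:

    ∬_D (4x^2 + 4y^2) dA = ∫_0^{4} ∫_0^{2} (4x^2 + 4y^2) dy dx.

Inner (y from 0 to 2): 8x^2 + 32/3.
Outer (x from 0 to 4): 640/3.

Therefore ∮_C P dx + Q dy = 640/3.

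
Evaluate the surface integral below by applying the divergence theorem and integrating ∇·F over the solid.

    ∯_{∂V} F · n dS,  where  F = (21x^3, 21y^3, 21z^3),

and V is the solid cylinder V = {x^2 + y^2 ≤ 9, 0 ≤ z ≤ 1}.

By the divergence theorem,

    ∯_{∂V} F · n dS = ∭_V (∇ · F) dV.

Compute the divergence:
    ∇ · F = ∂F_x/∂x + ∂F_y/∂y + ∂F_z/∂z = 63x^2 + 63y^2 + 63z^2.

In cylindrical coordinates, x = r cos(θ), y = r sin(θ), z = z, dV = r dr dθ dz, with 0 ≤ r ≤ 3, 0 ≤ θ ≤ 2π, 0 ≤ z ≤ 1.

The integrand, after substitution and multiplying by the volume element, becomes (63r^2 + 63z^2) · r, so

    ∭_V (∇·F) dV = ∫_0^{2π} ∫_0^{3} ∫_0^{1} (63r^2 + 63z^2) · r dz dr dθ.

Inner (z from 0 to 1): 63r^3 + 21r.
Middle (r from 0 to 3): 5481/4.
Outer (θ from 0 to 2π): 5481π/2.

Therefore ∯_{∂V} F · n dS = 5481π/2.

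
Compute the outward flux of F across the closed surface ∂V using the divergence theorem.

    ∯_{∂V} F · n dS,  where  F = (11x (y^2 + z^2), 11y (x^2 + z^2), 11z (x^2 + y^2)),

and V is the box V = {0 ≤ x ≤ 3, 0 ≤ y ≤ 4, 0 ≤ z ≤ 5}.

By the divergence theorem,

    ∯_{∂V} F · n dS = ∭_V (∇ · F) dV.

Compute the divergence:
    ∇ · F = ∂F_x/∂x + ∂F_y/∂y + ∂F_z/∂z = 11y^2 + 11z^2 + 11x^2 + 11z^2 + 11x^2 + 11y^2 = 22x^2 + 22y^2 + 22z^2.

V is a rectangular box, so dV = dx dy dz with 0 ≤ x ≤ 3, 0 ≤ y ≤ 4, 0 ≤ z ≤ 5.

Integrate (22x^2 + 22y^2 + 22z^2) over V as an iterated integral:

    ∭_V (∇·F) dV = ∫_0^{3} ∫_0^{4} ∫_0^{5} (22x^2 + 22y^2 + 22z^2) dz dy dx.

Inner (z from 0 to 5): 110x^2 + 110y^2 + 2750/3.
Middle (y from 0 to 4): 440x^2 + 18040/3.
Outer (x from 0 to 3): 22000.

Therefore ∯_{∂V} F · n dS = 22000.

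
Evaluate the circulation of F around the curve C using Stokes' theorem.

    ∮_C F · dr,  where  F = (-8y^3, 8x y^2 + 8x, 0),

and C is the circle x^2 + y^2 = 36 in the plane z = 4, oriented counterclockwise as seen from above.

Let S be the flat disk x^2 + y^2 ≤ 36 in the plane z = 4, with upward unit normal n̂ = ẑ. By Stokes' theorem,

    ∮_C F · dr = ∬_S (∇ × F) · n̂ dS = ∬_D (curl F)_z dA,

where D is the disk x^2 + y^2 ≤ 36.

Compute the curl of F = (-8y^3, 8x y^2 + 8x, 0):
    (∇ × F)_x = ∂F_z/∂y - ∂F_y/∂z = 0,
    (∇ × F)_y = ∂F_x/∂z - ∂F_z/∂x = 0,
    (∇ × F)_z = ∂F_y/∂x - ∂F_x/∂y = 32y^2 + 8.

On z = 4, (curl F)_z = 32y^2 + 8.

Convert to polar (x = r cos θ, y = r sin θ, dA = r dr dθ); the integrand becomes 32r^2sin(θ)^2 + 8, so

    ∬_D (curl F)_z dA = ∫_0^{2π} ∫_0^{6} (32r^2sin(θ)^2 + 8) · r dr dθ.

Inner (r from 0 to 6): 10368sin(θ)^2 + 144.
Outer (θ from 0 to 2π): 10656π.

Therefore ∮_C F · dr = 10656π.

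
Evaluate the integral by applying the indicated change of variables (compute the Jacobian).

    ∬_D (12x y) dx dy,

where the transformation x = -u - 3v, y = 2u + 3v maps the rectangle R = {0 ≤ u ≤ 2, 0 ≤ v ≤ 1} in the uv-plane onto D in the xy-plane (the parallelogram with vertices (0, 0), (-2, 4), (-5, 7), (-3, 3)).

Compute the Jacobian determinant of (x, y) with respect to (u, v):

    ∂(x,y)/∂(u,v) = | -1  -3 | = (-1)(3) - (-3)(2) = 3.
                   | 2  3 |

Its absolute value is |J| = 3 (the area scaling factor).

Substituting x = -u - 3v, y = 2u + 3v into the integrand,

    12x y → -24u^2 - 108u v - 108v^2,

so the integral becomes

    ∬_R (-24u^2 - 108u v - 108v^2) · |J| du dv = ∫_0^2 ∫_0^1 (-72u^2 - 324u v - 324v^2) dv du.

Inner (v): -72u^2 - 162u - 108.
Outer (u): -732.

Therefore ∬_D (12x y) dx dy = -732.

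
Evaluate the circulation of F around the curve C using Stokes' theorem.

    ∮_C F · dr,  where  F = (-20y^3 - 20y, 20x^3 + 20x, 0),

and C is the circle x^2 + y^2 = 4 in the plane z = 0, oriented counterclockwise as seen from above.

Let S be the flat disk x^2 + y^2 ≤ 4 in the plane z = 0, with upward unit normal n̂ = ẑ. By Stokes' theorem,

    ∮_C F · dr = ∬_S (∇ × F) · n̂ dS = ∬_D (curl F)_z dA,

where D is the disk x^2 + y^2 ≤ 4.

Compute the curl of F = (-20y^3 - 20y, 20x^3 + 20x, 0):
    (∇ × F)_x = ∂F_z/∂y - ∂F_y/∂z = 0,
    (∇ × F)_y = ∂F_x/∂z - ∂F_z/∂x = 0,
    (∇ × F)_z = ∂F_y/∂x - ∂F_x/∂y = 60x^2 + 60y^2 + 40.

On z = 0, (curl F)_z = 60x^2 + 60y^2 + 40.

Convert to polar (x = r cos θ, y = r sin θ, dA = r dr dθ); the integrand becomes 60r^2 + 40, so

    ∬_D (curl F)_z dA = ∫_0^{2π} ∫_0^{2} (60r^2 + 40) · r dr dθ.

Inner (r from 0 to 2): 320.
Outer (θ from 0 to 2π): 640π.

Therefore ∮_C F · dr = 640π.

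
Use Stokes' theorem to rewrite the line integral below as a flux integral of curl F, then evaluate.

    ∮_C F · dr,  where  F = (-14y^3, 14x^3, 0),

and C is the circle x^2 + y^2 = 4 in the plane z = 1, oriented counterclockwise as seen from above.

Let S be the flat disk x^2 + y^2 ≤ 4 in the plane z = 1, with upward unit normal n̂ = ẑ. By Stokes' theorem,

    ∮_C F · dr = ∬_S (∇ × F) · n̂ dS = ∬_D (curl F)_z dA,

where D is the disk x^2 + y^2 ≤ 4.

Compute the curl of F = (-14y^3, 14x^3, 0):
    (∇ × F)_x = ∂F_z/∂y - ∂F_y/∂z = 0,
    (∇ × F)_y = ∂F_x/∂z - ∂F_z/∂x = 0,
    (∇ × F)_z = ∂F_y/∂x - ∂F_x/∂y = 42x^2 + 42y^2.

On z = 1, (curl F)_z = 42x^2 + 42y^2.

Convert to polar (x = r cos θ, y = r sin θ, dA = r dr dθ); the integrand becomes 42r^2, so

    ∬_D (curl F)_z dA = ∫_0^{2π} ∫_0^{2} (42r^2) · r dr dθ.

Inner (r from 0 to 2): 168.
Outer (θ from 0 to 2π): 336π.

Therefore ∮_C F · dr = 336π.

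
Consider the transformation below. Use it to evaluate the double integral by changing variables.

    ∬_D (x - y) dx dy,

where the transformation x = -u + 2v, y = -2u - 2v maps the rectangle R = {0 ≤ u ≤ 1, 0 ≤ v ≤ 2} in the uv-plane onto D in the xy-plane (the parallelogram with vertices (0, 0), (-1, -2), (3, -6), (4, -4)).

Compute the Jacobian determinant of (x, y) with respect to (u, v):

    ∂(x,y)/∂(u,v) = | -1  2 | = (-1)(-2) - (2)(-2) = 6.
                   | -2  -2 |

Its absolute value is |J| = 6 (the area scaling factor).

Substituting x = -u + 2v, y = -2u - 2v into the integrand,

    x - y → u + 4v,

so the integral becomes

    ∬_R (u + 4v) · |J| du dv = ∫_0^1 ∫_0^2 (6u + 24v) dv du.

Inner (v): 12u + 48.
Outer (u): 54.

Therefore ∬_D (x - y) dx dy = 54.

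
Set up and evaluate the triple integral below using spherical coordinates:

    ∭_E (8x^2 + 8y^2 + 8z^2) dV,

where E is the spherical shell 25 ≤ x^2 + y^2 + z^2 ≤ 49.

In spherical coordinates, x = ρ sin(φ) cos(θ), y = ρ sin(φ) sin(θ), z = ρ cos(φ), and dV = ρ^2 sin(φ) dρ dφ dθ.

The integrand becomes 8ρ^2, so

    ∭_E (8x^2 + 8y^2 + 8z^2) dV = ∫_{0}^{2π} ∫_{0}^{π} ∫_{5}^{7} (8ρ^2) · ρ^2 sin(φ) dρ dφ dθ.

Inner (ρ): 109456sin(φ)/5.
Middle (φ): 218912/5.
Outer (θ): 437824π/5.

Therefore the triple integral equals 437824π/5.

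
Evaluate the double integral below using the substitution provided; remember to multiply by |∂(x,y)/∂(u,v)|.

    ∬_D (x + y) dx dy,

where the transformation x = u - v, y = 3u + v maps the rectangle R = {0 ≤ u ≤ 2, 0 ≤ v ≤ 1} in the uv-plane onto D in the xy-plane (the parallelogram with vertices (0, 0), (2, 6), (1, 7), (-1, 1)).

Compute the Jacobian determinant of (x, y) with respect to (u, v):

    ∂(x,y)/∂(u,v) = | 1  -1 | = (1)(1) - (-1)(3) = 4.
                   | 3  1 |

Its absolute value is |J| = 4 (the area scaling factor).

Substituting x = u - v, y = 3u + v into the integrand,

    x + y → 4u,

so the integral becomes

    ∬_R (4u) · |J| du dv = ∫_0^2 ∫_0^1 (16u) dv du.

Inner (v): 16u.
Outer (u): 32.

Therefore ∬_D (x + y) dx dy = 32.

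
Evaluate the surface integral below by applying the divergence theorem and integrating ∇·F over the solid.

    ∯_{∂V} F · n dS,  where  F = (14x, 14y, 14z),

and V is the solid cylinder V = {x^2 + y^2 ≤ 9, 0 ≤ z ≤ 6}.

By the divergence theorem,

    ∯_{∂V} F · n dS = ∭_V (∇ · F) dV.

Compute the divergence:
    ∇ · F = ∂F_x/∂x + ∂F_y/∂y + ∂F_z/∂z = 14 + 14 + 14 = 42.

In cylindrical coordinates, x = r cos(θ), y = r sin(θ), z = z, dV = r dr dθ dz, with 0 ≤ r ≤ 3, 0 ≤ θ ≤ 2π, 0 ≤ z ≤ 6.

The integrand, after substitution and multiplying by the volume element, becomes (42) · r, so

    ∭_V (∇·F) dV = ∫_0^{2π} ∫_0^{3} ∫_0^{6} (42) · r dz dr dθ.

Inner (z from 0 to 6): 252r.
Middle (r from 0 to 3): 1134.
Outer (θ from 0 to 2π): 2268π.

Therefore ∯_{∂V} F · n dS = 2268π.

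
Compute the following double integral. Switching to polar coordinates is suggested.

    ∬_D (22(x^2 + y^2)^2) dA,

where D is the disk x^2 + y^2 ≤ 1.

The region D is 0 ≤ r ≤ 1, 0 ≤ θ ≤ 2π in polar coordinates, where x = r cos(θ), y = r sin(θ), and dA = r dr dθ.

Under the substitution, the integrand becomes 22r^4, so

    ∬_D (22(x^2 + y^2)^2) dA = ∫_{0}^{2π} ∫_{0}^{1} (22r^4) · r dr dθ.

Inner integral (in r): ∫_{0}^{1} (22r^4) · r dr = 11/3.

Outer integral (in θ): ∫_{0}^{2π} (11/3) dθ = 22π/3.

Therefore ∬_D (22(x^2 + y^2)^2) dA = 22π/3.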